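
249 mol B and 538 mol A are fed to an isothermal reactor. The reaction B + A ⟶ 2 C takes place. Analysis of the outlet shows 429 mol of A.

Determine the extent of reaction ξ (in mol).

ξ = 109 mol

For A: n = n₀ − 1ξ → 429 = 538 − 1ξ, giving ξ = 109 mol.
Outlet amounts (n = n₀ + ν ξ):
  B: 249 − 1(109) = 140
  A: 538 − 1(109) = 429
  C: 0 + 2(109) = 218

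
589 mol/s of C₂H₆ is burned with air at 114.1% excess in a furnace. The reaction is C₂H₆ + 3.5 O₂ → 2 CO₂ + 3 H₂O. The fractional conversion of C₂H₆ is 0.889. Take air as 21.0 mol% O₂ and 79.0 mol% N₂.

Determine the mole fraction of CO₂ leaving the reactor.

Stoichiometric O₂ = 3.5 × 589 = 2062 mol/s; O₂ fed = 2062 × 2.141 = 4414 mol/s.
N₂ fed = 4414 × 79/21 = 16600 mol/s.
Fuel reacted = 0.889 × 589 → ξ = 523.6 mol/s.
Outlet (n = n₀ + ν ξ):
  C₂H₆: 589 − 1(523.6) = 65.38
  O₂: 4414 − 3.5(523.6) = 2581
  N₂: 16600 (inert)
  CO₂: 0 + 2(523.6) = 1047
  H₂O: 0 + 3(523.6) = 1571
Total out = 21870 mol/s; y_CO₂ = 1047 / 21870 = 0.04789.

0.0479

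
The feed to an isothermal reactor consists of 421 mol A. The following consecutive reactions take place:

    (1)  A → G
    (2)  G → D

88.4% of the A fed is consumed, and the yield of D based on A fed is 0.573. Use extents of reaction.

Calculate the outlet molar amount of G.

Conversion of A: A consumed = 1ξ₁ = 0.884 × 421 → ξ₁ = 372.2 mol.
Yield of D: 1ξ₂ / 421 = 0.573 → ξ₂ = 241.2 mol.
Outlet amounts (n = n₀ + Σ ν·ξ):
  A: 421 − 1(372.2) = 48.84
  G: 0 + 1(372.2) − 1(241.2) = 130.9
  D: 0 + 1(241.2) = 241.2

131 mol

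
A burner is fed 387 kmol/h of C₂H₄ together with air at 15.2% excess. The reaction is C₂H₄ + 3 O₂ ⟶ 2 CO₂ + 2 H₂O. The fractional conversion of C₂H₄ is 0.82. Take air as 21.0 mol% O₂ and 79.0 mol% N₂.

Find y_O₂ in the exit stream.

0.0571

Stoichiometric O₂ = 3 × 387 = 1161 kmol/h; O₂ fed = 1161 × 1.152 = 1337 kmol/h.
N₂ fed = 1337 × 79/21 = 5031 kmol/h.
Fuel reacted = 0.82 × 387 → ξ = 317.3 kmol/h.
Outlet (n = n₀ + ν ξ):
  C₂H₄: 387 − 1(317.3) = 69.66
  O₂: 1337 − 3(317.3) = 385.5
  N₂: 5031 (inert)
  CO₂: 0 + 2(317.3) = 634.7
  H₂O: 0 + 2(317.3) = 634.7
Total out = 6756 kmol/h; y_O₂ = 385.5 / 6756 = 0.05705.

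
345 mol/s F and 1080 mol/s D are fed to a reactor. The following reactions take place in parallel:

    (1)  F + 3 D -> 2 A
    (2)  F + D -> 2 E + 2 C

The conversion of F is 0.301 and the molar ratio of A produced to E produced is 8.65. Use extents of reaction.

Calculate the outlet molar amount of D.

790 mol/s

Conversion of F: F consumed = 0.301 × 345 = 103.8 mol/s = 1ξ₁ + 1ξ₂.
Selectivity: 2ξ₁ / (2ξ₂) = 8.65 → ξ₁ = 8.65 ξ₂.
Substitute: (1·8.65 + 1) ξ₂ = 103.8 → ξ₂ = 10.76 mol/s, ξ₁ = 93.08 mol/s.
Outlet amounts (n = n₀ + Σ ν·ξ):
  F: 345 − 1(93.08) − 1(10.76) = 241.2
  D: 1080 − 3(93.08) − 1(10.76) = 790
  A: 0 + 2(93.08) = 186.2
  E: 0 + 2(10.76) = 21.52
  C: 0 + 2(10.76) = 21.52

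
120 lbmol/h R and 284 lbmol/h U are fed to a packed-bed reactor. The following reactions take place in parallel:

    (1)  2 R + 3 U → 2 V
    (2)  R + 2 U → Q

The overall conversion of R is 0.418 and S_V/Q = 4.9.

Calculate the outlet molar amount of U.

205 lbmol/h

Conversion of R: R consumed = 0.418 × 120 = 50.16 lbmol/h = 2ξ₁ + 1ξ₂.
Selectivity: 2ξ₁ / (1ξ₂) = 4.9 → ξ₁ = 2.45 ξ₂.
Substitute: (2·2.45 + 1) ξ₂ = 50.16 → ξ₂ = 8.502 lbmol/h, ξ₁ = 20.83 lbmol/h.
Outlet amounts (n = n₀ + Σ ν·ξ):
  R: 120 − 2(20.83) − 1(8.502) = 69.84
  U: 284 − 3(20.83) − 2(8.502) = 204.5
  V: 0 + 2(20.83) = 41.66
  Q: 0 + 1(8.502) = 8.502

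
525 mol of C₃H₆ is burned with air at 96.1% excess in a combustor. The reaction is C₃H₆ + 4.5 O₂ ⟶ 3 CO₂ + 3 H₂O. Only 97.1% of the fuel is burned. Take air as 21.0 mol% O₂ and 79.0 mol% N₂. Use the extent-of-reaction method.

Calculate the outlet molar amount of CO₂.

Stoichiometric O₂ = 4.5 × 525 = 2362 mol; O₂ fed = 2362 × 1.961 = 4633 mol.
N₂ fed = 4633 × 79/21 = 17430 mol.
Fuel reacted = 0.971 × 525 → ξ = 509.8 mol.
Outlet (n = n₀ + ν ξ):
  C₃H₆: 525 − 1(509.8) = 15.23
  O₂: 4633 − 4.5(509.8) = 2339
  N₂: 17430 (inert)
  CO₂: 0 + 3(509.8) = 1529
  H₂O: 0 + 3(509.8) = 1529

1530 mol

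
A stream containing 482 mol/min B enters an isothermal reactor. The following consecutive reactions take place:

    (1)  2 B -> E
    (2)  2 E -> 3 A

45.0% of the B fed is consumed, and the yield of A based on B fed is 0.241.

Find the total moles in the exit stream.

412 mol/min

Conversion of B: B consumed = 2ξ₁ = 0.45 × 482 → ξ₁ = 108.5 mol/min.
Yield of A: 3ξ₂ / 482 = 0.241 → ξ₂ = 38.72 mol/min.
Outlet amounts (n = n₀ + Σ ν·ξ):
  B: 482 − 2(108.5) = 265.1
  E: 0 + 1(108.5) − 2(38.72) = 31.01
  A: 0 + 3(38.72) = 116.2
Total out = 265.1 + 31.01 + 116.2 = 412.3 mol/min.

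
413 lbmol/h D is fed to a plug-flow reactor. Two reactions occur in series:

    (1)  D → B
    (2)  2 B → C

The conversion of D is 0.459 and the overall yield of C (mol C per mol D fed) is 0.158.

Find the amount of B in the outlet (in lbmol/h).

59.1 lbmol/h

Conversion of D: D consumed = 1ξ₁ = 0.459 × 413 → ξ₁ = 189.6 lbmol/h.
Yield of C: 1ξ₂ / 413 = 0.158 → ξ₂ = 65.25 lbmol/h.
Outlet amounts (n = n₀ + Σ ν·ξ):
  D: 413 − 1(189.6) = 223.4
  B: 0 + 1(189.6) − 2(65.25) = 59.06
  C: 0 + 1(65.25) = 65.25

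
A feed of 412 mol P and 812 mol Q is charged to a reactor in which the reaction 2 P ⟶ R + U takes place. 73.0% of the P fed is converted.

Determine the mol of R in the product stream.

P reacted = 0.73 × 412 = 300.8 mol; ν_P = −2, so ξ = 300.8/2 = 150.4 mol.
Outlet amounts (n = n₀ + ν ξ):
  P: 412 − 2(150.4) = 111.2
  R: 0 + 1(150.4) = 150.4
  U: 0 + 1(150.4) = 150.4
  Q: 812 (inert)

150 mol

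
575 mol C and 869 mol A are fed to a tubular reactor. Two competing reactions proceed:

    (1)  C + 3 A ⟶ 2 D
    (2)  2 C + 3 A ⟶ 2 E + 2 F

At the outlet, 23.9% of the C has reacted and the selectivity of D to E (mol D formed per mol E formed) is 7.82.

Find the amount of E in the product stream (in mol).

28 mol

Conversion of C: C consumed = 0.239 × 575 = 137.4 mol = 1ξ₁ + 2ξ₂.
Selectivity: 2ξ₁ / (2ξ₂) = 7.82 → ξ₁ = 7.82 ξ₂.
Substitute: (1·7.82 + 2) ξ₂ = 137.4 → ξ₂ = 13.99 mol, ξ₁ = 109.4 mol.
Outlet amounts (n = n₀ + Σ ν·ξ):
  C: 575 − 1(109.4) − 2(13.99) = 437.6
  A: 869 − 3(109.4) − 3(13.99) = 498.7
  D: 0 + 2(109.4) = 218.9
  E: 0 + 2(13.99) = 27.99
  F: 0 + 2(13.99) = 27.99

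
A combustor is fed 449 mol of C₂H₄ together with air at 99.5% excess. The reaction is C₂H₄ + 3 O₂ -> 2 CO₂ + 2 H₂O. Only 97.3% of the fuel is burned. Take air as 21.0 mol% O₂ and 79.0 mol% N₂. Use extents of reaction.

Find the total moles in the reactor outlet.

Stoichiometric O₂ = 3 × 449 = 1347 mol; O₂ fed = 1347 × 1.995 = 2687 mol.
N₂ fed = 2687 × 79/21 = 10110 mol.
Fuel reacted = 0.973 × 449 → ξ = 436.9 mol.
Outlet (n = n₀ + ν ξ):
  C₂H₄: 449 − 1(436.9) = 12.12
  O₂: 2687 − 3(436.9) = 1377
  N₂: 10110 (inert)
  CO₂: 0 + 2(436.9) = 873.8
  H₂O: 0 + 2(436.9) = 873.8
Total out = 12.12 + 1377 + 10110 + 873.8 + 873.8 = 13250 mol.

13200 mol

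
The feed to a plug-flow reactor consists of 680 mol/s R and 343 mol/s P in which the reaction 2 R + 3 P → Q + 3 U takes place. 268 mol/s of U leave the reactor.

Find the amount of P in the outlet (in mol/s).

75 mol/s

For U: n = n₀ + 3ξ → 268 = 0 + 3ξ, giving ξ = 89.33 mol/s.
Outlet amounts (n = n₀ + ν ξ):
  R: 680 − 2(89.33) = 501.3
  P: 343 − 3(89.33) = 75
  Q: 0 + 1(89.33) = 89.33
  U: 0 + 3(89.33) = 268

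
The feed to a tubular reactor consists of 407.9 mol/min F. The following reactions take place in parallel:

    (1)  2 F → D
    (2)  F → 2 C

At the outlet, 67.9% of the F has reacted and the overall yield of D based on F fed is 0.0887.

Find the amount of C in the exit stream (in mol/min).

409 mol/min

Yield of D: 1ξ₁ / 407.9 = 0.0887 → ξ₁ = 36.18 mol/min.
Conversion of F: 2ξ₁ + 1ξ₂ = 0.679 × 407.9 = 277 → ξ₂ = 204.6 mol/min.
Outlet amounts (n = n₀ + Σ ν·ξ):
  F: 407.9 − 2(36.18) − 1(204.6) = 130.9
  D: 0 + 1(36.18) = 36.18
  C: 0 + 2(204.6) = 409.2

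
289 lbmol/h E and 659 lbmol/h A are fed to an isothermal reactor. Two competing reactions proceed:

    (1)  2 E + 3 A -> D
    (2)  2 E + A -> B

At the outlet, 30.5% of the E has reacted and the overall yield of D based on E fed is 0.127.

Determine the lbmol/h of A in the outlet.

542 lbmol/h

Yield of D: 1ξ₁ / 289 = 0.127 → ξ₁ = 36.7 lbmol/h.
Conversion of E: 2ξ₁ + 2ξ₂ = 0.305 × 289 = 88.14 → ξ₂ = 7.369 lbmol/h.
Outlet amounts (n = n₀ + Σ ν·ξ):
  E: 289 − 2(36.7) − 2(7.369) = 200.9
  A: 659 − 3(36.7) − 1(7.369) = 541.5
  D: 0 + 1(36.7) = 36.7
  B: 0 + 1(7.369) = 7.369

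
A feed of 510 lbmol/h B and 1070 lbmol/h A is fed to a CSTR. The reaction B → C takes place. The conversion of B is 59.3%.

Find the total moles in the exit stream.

B reacted = 0.593 × 510 = 302.4 lbmol/h; ν_B = −1, so ξ = 302.4/1 = 302.4 lbmol/h.
Outlet amounts (n = n₀ + ν ξ):
  B: 510 − 1(302.4) = 207.6
  C: 0 + 1(302.4) = 302.4
  A: 1070 (inert)
Total out = 207.6 + 302.4 + 1070 = 1580 lbmol/h.

1580 lbmol/h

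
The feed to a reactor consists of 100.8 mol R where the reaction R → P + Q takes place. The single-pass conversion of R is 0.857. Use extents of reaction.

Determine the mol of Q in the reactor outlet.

R reacted = 0.857 × 100.8 = 86.39 mol; ν_R = −1, so ξ = 86.39/1 = 86.39 mol.
Outlet amounts (n = n₀ + ν ξ):
  R: 100.8 − 1(86.39) = 14.41
  P: 0 + 1(86.39) = 86.39
  Q: 0 + 1(86.39) = 86.39

86.4 mol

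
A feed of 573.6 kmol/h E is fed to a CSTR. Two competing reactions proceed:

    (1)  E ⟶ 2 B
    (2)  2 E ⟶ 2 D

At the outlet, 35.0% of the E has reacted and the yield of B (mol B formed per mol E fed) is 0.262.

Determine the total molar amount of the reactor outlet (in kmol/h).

649 kmol/h

Yield of B: 2ξ₁ / 573.6 = 0.262 → ξ₁ = 75.14 kmol/h.
Conversion of E: 1ξ₁ + 2ξ₂ = 0.35 × 573.6 = 200.8 → ξ₂ = 62.81 kmol/h.
Outlet amounts (n = n₀ + Σ ν·ξ):
  E: 573.6 − 1(75.14) − 2(62.81) = 372.8
  B: 0 + 2(75.14) = 150.3
  D: 0 + 2(62.81) = 125.6
Total out = 372.8 + 150.3 + 125.6 = 648.7 kmol/h.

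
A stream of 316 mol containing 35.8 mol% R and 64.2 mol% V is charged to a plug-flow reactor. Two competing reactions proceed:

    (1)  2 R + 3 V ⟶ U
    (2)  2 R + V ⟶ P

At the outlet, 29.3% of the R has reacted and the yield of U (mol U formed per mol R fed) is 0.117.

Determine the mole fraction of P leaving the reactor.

0.013

Yield of U: 1ξ₁ / 113.1 = 0.117 → ξ₁ = 13.24 mol.
Conversion of R: 2ξ₁ + 2ξ₂ = 0.293 × 113.1 = 33.15 → ξ₂ = 3.337 mol.
Outlet amounts (n = n₀ + Σ ν·ξ):
  R: 113.1 − 2(13.24) − 2(3.337) = 79.98
  V: 202.9 − 3(13.24) − 1(3.337) = 159.8
  U: 0 + 1(13.24) = 13.24
  P: 0 + 1(3.337) = 3.337
Total out = 256.4 mol; y_P = 3.337 / 256.4 = 0.01302.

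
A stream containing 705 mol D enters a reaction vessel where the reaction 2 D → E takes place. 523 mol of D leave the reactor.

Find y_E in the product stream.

For D: n = n₀ − 2ξ → 523 = 705 − 2ξ, giving ξ = 91 mol.
Outlet amounts (n = n₀ + ν ξ):
  D: 705 − 2(91) = 523
  E: 0 + 1(91) = 91
Total out = 614 mol; y_E = 91 / 614 = 0.1482.

0.148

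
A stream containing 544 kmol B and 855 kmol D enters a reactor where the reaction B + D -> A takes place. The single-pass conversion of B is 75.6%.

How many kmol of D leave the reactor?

B reacted = 0.756 × 544 = 411.3 kmol; ν_B = −1, so ξ = 411.3/1 = 411.3 kmol.
Outlet amounts (n = n₀ + ν ξ):
  B: 544 − 1(411.3) = 132.7
  D: 855 − 1(411.3) = 443.7
  A: 0 + 1(411.3) = 411.3

444 kmol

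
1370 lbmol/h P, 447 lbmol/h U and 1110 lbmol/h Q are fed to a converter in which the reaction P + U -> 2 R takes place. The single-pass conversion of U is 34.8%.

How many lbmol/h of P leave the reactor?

1210 lbmol/h

U reacted = 0.348 × 447 = 155.6 lbmol/h; ν_U = −1, so ξ = 155.6/1 = 155.6 lbmol/h.
Outlet amounts (n = n₀ + ν ξ):
  P: 1370 − 1(155.6) = 1214
  U: 447 − 1(155.6) = 291.4
  R: 0 + 2(155.6) = 311.1
  Q: 1110 (inert)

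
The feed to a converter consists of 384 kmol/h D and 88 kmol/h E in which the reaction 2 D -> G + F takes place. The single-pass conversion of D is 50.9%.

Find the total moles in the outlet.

472 kmol/h

D reacted = 0.509 × 384 = 195.5 kmol/h; ν_D = −2, so ξ = 195.5/2 = 97.73 kmol/h.
Outlet amounts (n = n₀ + ν ξ):
  D: 384 − 2(97.73) = 188.5
  G: 0 + 1(97.73) = 97.73
  F: 0 + 1(97.73) = 97.73
  E: 88 (inert)
Total out = 188.5 + 97.73 + 97.73 + 88 = 472 kmol/h.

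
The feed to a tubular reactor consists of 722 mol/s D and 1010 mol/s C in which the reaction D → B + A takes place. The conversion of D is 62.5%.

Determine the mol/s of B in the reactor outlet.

D reacted = 0.625 × 722 = 451.2 mol/s; ν_D = −1, so ξ = 451.2/1 = 451.2 mol/s.
Outlet amounts (n = n₀ + ν ξ):
  D: 722 − 1(451.2) = 270.8
  B: 0 + 1(451.2) = 451.2
  A: 0 + 1(451.2) = 451.2
  C: 1010 (inert)

451 mol/s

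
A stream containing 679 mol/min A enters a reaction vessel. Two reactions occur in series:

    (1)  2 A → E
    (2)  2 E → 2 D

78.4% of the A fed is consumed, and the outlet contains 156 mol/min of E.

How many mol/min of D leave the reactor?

Conversion of A: A consumed = 2ξ₁ = 0.784 × 679 → ξ₁ = 266.2 mol/min.
E balance: n_E = 0 + 1ξ₁ − 2ξ₂ = 156 → ξ₂ = (1·266.2 − 156)/2 = 55.08 mol/min.
Outlet amounts (n = n₀ + Σ ν·ξ):
  A: 679 − 2(266.2) = 146.7
  E: 0 + 1(266.2) − 2(55.08) = 156
  D: 0 + 2(55.08) = 110.2

110 mol/min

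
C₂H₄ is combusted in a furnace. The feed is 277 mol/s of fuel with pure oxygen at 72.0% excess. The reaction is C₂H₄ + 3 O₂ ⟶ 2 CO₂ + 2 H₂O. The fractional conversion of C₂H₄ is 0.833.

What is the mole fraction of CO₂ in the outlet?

0.27

Stoichiometric O₂ = 3 × 277 = 831 mol/s; O₂ fed = 831 × 1.720 = 1429 mol/s.
Fuel reacted = 0.833 × 277 → ξ = 230.7 mol/s.
Outlet (n = n₀ + ν ξ):
  C₂H₄: 277 − 1(230.7) = 46.26
  O₂: 1429 − 3(230.7) = 737.1
  CO₂: 0 + 2(230.7) = 461.5
  H₂O: 0 + 2(230.7) = 461.5
Total out = 1706 mol/s; y_CO₂ = 461.5 / 1706 = 0.2705.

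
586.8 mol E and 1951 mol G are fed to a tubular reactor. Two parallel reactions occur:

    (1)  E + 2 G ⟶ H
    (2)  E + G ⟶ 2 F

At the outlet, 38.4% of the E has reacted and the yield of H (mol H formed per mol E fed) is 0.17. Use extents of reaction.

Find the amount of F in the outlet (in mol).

251 mol

Yield of H: 1ξ₁ / 586.8 = 0.17 → ξ₁ = 99.76 mol.
Conversion of E: 1ξ₁ + 1ξ₂ = 0.384 × 586.8 = 225.3 → ξ₂ = 125.6 mol.
Outlet amounts (n = n₀ + Σ ν·ξ):
  E: 586.8 − 1(99.76) − 1(125.6) = 361.5
  G: 1951 − 2(99.76) − 1(125.6) = 1626
  H: 0 + 1(99.76) = 99.76
  F: 0 + 2(125.6) = 251.2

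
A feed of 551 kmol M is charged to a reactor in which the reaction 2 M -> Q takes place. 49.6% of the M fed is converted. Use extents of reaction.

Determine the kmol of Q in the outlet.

M reacted = 0.496 × 551 = 273.3 kmol; ν_M = −2, so ξ = 273.3/2 = 136.6 kmol.
Outlet amounts (n = n₀ + ν ξ):
  M: 551 − 2(136.6) = 277.7
  Q: 0 + 1(136.6) = 136.6

137 kmol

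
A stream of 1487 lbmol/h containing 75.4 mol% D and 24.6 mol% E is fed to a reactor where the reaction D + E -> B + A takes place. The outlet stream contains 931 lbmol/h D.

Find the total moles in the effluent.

For D: n = n₀ − 1ξ → 931 = 1121 − 1ξ, giving ξ = 190.2 lbmol/h.
Outlet amounts (n = n₀ + ν ξ):
  D: 1121 − 1(190.2) = 931
  E: 365.8 − 1(190.2) = 175.6
  B: 0 + 1(190.2) = 190.2
  A: 0 + 1(190.2) = 190.2
Total out = 931 + 175.6 + 190.2 + 190.2 = 1487 lbmol/h.

1490 lbmol/h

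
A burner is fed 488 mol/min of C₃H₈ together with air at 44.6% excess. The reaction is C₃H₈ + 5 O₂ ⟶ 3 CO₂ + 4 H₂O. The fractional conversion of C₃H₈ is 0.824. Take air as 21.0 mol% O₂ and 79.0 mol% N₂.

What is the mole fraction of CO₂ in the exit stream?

0.0682

Stoichiometric O₂ = 5 × 488 = 2440 mol/min; O₂ fed = 2440 × 1.446 = 3528 mol/min.
N₂ fed = 3528 × 79/21 = 13270 mol/min.
Fuel reacted = 0.824 × 488 → ξ = 402.1 mol/min.
Outlet (n = n₀ + ν ξ):
  C₃H₈: 488 − 1(402.1) = 85.89
  O₂: 3528 − 5(402.1) = 1518
  N₂: 13270 (inert)
  CO₂: 0 + 3(402.1) = 1206
  H₂O: 0 + 4(402.1) = 1608
Total out = 17690 mol/min; y_CO₂ = 1206 / 17690 = 0.06819.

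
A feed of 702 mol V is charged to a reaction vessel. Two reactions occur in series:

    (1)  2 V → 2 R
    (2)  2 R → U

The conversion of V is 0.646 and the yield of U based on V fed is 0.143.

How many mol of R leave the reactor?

Conversion of V: V consumed = 2ξ₁ = 0.646 × 702 → ξ₁ = 226.7 mol.
Yield of U: 1ξ₂ / 702 = 0.143 → ξ₂ = 100.4 mol.
Outlet amounts (n = n₀ + Σ ν·ξ):
  V: 702 − 2(226.7) = 248.5
  R: 0 + 2(226.7) − 2(100.4) = 252.7
  U: 0 + 1(100.4) = 100.4

253 mol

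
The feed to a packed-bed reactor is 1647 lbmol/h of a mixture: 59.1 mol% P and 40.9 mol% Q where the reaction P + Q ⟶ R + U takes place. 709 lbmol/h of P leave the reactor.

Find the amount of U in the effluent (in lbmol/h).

264 lbmol/h

For P: n = n₀ − 1ξ → 709 = 973.4 − 1ξ, giving ξ = 264.4 lbmol/h.
Outlet amounts (n = n₀ + ν ξ):
  P: 973.4 − 1(264.4) = 709
  Q: 673.6 − 1(264.4) = 409.2
  R: 0 + 1(264.4) = 264.4
  U: 0 + 1(264.4) = 264.4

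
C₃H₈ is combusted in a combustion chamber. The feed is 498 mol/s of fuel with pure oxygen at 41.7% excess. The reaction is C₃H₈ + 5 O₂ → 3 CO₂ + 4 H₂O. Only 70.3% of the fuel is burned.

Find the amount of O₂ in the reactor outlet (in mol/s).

Stoichiometric O₂ = 5 × 498 = 2490 mol/s; O₂ fed = 2490 × 1.417 = 3528 mol/s.
Fuel reacted = 0.703 × 498 → ξ = 350.1 mol/s.
Outlet (n = n₀ + ν ξ):
  C₃H₈: 498 − 1(350.1) = 147.9
  O₂: 3528 − 5(350.1) = 1778
  CO₂: 0 + 3(350.1) = 1050
  H₂O: 0 + 4(350.1) = 1400

1780 mol/s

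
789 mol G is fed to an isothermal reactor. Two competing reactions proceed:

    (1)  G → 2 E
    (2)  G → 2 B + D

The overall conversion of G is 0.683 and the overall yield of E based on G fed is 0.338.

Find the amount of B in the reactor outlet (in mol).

811 mol

Yield of E: 2ξ₁ / 789 = 0.338 → ξ₁ = 133.3 mol.
Conversion of G: 1ξ₁ + 1ξ₂ = 0.683 × 789 = 538.9 → ξ₂ = 405.5 mol.
Outlet amounts (n = n₀ + Σ ν·ξ):
  G: 789 − 1(133.3) − 1(405.5) = 250.1
  E: 0 + 2(133.3) = 266.7
  B: 0 + 2(405.5) = 811.1
  D: 0 + 1(405.5) = 405.5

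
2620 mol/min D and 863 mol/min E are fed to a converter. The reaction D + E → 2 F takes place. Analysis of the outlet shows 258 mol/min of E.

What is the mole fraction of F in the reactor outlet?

0.347

For E: n = n₀ − 1ξ → 258 = 863 − 1ξ, giving ξ = 605 mol/min.
Outlet amounts (n = n₀ + ν ξ):
  D: 2620 − 1(605) = 2015
  E: 863 − 1(605) = 258
  F: 0 + 2(605) = 1210
Total out = 3483 mol/min; y_F = 1210 / 3483 = 0.3474.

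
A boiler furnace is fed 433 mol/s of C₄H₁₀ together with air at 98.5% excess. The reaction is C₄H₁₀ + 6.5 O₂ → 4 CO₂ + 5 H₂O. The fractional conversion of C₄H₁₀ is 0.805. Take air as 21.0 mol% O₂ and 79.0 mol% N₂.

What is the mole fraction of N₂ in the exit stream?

0.763

Stoichiometric O₂ = 6.5 × 433 = 2814 mol/s; O₂ fed = 2814 × 1.985 = 5587 mol/s.
N₂ fed = 5587 × 79/21 = 21020 mol/s.
Fuel reacted = 0.805 × 433 → ξ = 348.6 mol/s.
Outlet (n = n₀ + ν ξ):
  C₄H₁₀: 433 − 1(348.6) = 84.44
  O₂: 5587 − 6.5(348.6) = 3321
  N₂: 21020 (inert)
  CO₂: 0 + 4(348.6) = 1394
  H₂O: 0 + 5(348.6) = 1743
Total out = 27560 mol/s; y_N₂ = 21020 / 27560 = 0.7626.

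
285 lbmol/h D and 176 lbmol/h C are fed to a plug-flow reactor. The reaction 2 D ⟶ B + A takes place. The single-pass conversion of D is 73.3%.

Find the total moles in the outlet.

461 lbmol/h

D reacted = 0.733 × 285 = 208.9 lbmol/h; ν_D = −2, so ξ = 208.9/2 = 104.5 lbmol/h.
Outlet amounts (n = n₀ + ν ξ):
  D: 285 − 2(104.5) = 76.09
  B: 0 + 1(104.5) = 104.5
  A: 0 + 1(104.5) = 104.5
  C: 176 (inert)
Total out = 76.09 + 104.5 + 104.5 + 176 = 461 lbmol/h.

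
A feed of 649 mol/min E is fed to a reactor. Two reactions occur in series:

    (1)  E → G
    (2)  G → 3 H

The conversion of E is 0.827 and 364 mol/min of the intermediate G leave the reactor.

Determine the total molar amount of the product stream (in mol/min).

994 mol/min

Conversion of E: E consumed = 1ξ₁ = 0.827 × 649 → ξ₁ = 536.7 mol/min.
G balance: n_G = 0 + 1ξ₁ − 1ξ₂ = 364 → ξ₂ = (1·536.7 − 364)/1 = 172.7 mol/min.
Outlet amounts (n = n₀ + Σ ν·ξ):
  E: 649 − 1(536.7) = 112.3
  G: 0 + 1(536.7) − 1(172.7) = 364
  H: 0 + 3(172.7) = 518.2
Total out = 112.3 + 364 + 518.2 = 994.4 mol/min.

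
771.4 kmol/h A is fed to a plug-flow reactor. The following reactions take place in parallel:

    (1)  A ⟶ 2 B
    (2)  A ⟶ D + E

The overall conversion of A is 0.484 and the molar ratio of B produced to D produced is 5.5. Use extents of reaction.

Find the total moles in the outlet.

Conversion of A: A consumed = 0.484 × 771.4 = 373.4 kmol/h = 1ξ₁ + 1ξ₂.
Selectivity: 2ξ₁ / (1ξ₂) = 5.5 → ξ₁ = 2.75 ξ₂.
Substitute: (1·2.75 + 1) ξ₂ = 373.4 → ξ₂ = 99.56 kmol/h, ξ₁ = 273.8 kmol/h.
Outlet amounts (n = n₀ + Σ ν·ξ):
  A: 771.4 − 1(273.8) − 1(99.56) = 398
  B: 0 + 2(273.8) = 547.6
  D: 0 + 1(99.56) = 99.56
  E: 0 + 1(99.56) = 99.56
Total out = 398 + 547.6 + 99.56 + 99.56 = 1145 kmol/h.

1140 kmol/h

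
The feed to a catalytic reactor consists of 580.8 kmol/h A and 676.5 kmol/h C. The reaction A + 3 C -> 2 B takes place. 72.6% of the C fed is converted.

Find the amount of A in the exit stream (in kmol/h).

417 kmol/h

C reacted = 0.726 × 676.5 = 491.1 kmol/h; ν_C = −3, so ξ = 491.1/3 = 163.7 kmol/h.
Outlet amounts (n = n₀ + ν ξ):
  A: 580.8 − 1(163.7) = 417.1
  C: 676.5 − 3(163.7) = 185.4
  B: 0 + 2(163.7) = 327.4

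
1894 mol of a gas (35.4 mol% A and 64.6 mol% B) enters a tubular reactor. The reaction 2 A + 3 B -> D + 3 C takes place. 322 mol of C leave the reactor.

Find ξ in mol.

ξ = 107 mol

For C: n = n₀ + 3ξ → 322 = 0 + 3ξ, giving ξ = 107.3 mol.
Outlet amounts (n = n₀ + ν ξ):
  A: 670.5 − 2(107.3) = 455.8
  B: 1224 − 3(107.3) = 901.5
  D: 0 + 1(107.3) = 107.3
  C: 0 + 3(107.3) = 322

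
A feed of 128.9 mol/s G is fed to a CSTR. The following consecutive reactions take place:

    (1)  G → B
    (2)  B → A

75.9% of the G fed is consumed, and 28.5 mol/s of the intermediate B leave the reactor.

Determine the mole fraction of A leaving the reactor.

0.538

Conversion of G: G consumed = 1ξ₁ = 0.759 × 128.9 → ξ₁ = 97.84 mol/s.
B balance: n_B = 0 + 1ξ₁ − 1ξ₂ = 28.5 → ξ₂ = (1·97.84 − 28.5)/1 = 69.34 mol/s.
Outlet amounts (n = n₀ + Σ ν·ξ):
  G: 128.9 − 1(97.84) = 31.06
  B: 0 + 1(97.84) − 1(69.34) = 28.5
  A: 0 + 1(69.34) = 69.34
Total out = 128.9 mol/s; y_A = 69.34 / 128.9 = 0.5379.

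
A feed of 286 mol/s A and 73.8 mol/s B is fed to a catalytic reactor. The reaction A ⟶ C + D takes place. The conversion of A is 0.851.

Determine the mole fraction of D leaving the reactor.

0.404

A reacted = 0.851 × 286 = 243.4 mol/s; ν_A = −1, so ξ = 243.4/1 = 243.4 mol/s.
Outlet amounts (n = n₀ + ν ξ):
  A: 286 − 1(243.4) = 42.61
  C: 0 + 1(243.4) = 243.4
  D: 0 + 1(243.4) = 243.4
  B: 73.8 (inert)
Total out = 603.2 mol/s; y_D = 243.4 / 603.2 = 0.4035.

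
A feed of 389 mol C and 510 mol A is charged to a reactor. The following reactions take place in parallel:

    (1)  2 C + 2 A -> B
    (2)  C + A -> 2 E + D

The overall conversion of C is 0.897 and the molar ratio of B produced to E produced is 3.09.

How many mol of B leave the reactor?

161 mol

Conversion of C: C consumed = 0.897 × 389 = 348.9 mol = 2ξ₁ + 1ξ₂.
Selectivity: 1ξ₁ / (2ξ₂) = 3.09 → ξ₁ = 6.18 ξ₂.
Substitute: (2·6.18 + 1) ξ₂ = 348.9 → ξ₂ = 26.12 mol, ξ₁ = 161.4 mol.
Outlet amounts (n = n₀ + Σ ν·ξ):
  C: 389 − 2(161.4) − 1(26.12) = 40.07
  A: 510 − 2(161.4) − 1(26.12) = 161.1
  B: 0 + 1(161.4) = 161.4
  E: 0 + 2(26.12) = 52.24
  D: 0 + 1(26.12) = 26.12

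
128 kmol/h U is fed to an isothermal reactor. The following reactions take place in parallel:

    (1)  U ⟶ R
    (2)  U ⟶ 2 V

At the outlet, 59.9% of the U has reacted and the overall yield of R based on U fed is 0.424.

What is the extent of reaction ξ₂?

Yield of R: 1ξ₁ / 128 = 0.424 → ξ₁ = 54.27 kmol/h.
Conversion of U: 1ξ₁ + 1ξ₂ = 0.599 × 128 = 76.67 → ξ₂ = 22.4 kmol/h.
Outlet amounts (n = n₀ + Σ ν·ξ):
  U: 128 − 1(54.27) − 1(22.4) = 51.33
  R: 0 + 1(54.27) = 54.27
  V: 0 + 2(22.4) = 44.8

ξ₂ = 22.4 kmol/h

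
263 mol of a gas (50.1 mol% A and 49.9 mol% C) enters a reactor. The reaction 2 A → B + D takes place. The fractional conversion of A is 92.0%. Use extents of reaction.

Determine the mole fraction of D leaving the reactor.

A reacted = 0.92 × 131.8 = 121.2 mol; ν_A = −2, so ξ = 121.2/2 = 60.61 mol.
Outlet amounts (n = n₀ + ν ξ):
  A: 131.8 − 2(60.61) = 10.54
  B: 0 + 1(60.61) = 60.61
  D: 0 + 1(60.61) = 60.61
  C: 131.2 (inert)
Total out = 263 mol; y_D = 60.61 / 263 = 0.2305.

0.23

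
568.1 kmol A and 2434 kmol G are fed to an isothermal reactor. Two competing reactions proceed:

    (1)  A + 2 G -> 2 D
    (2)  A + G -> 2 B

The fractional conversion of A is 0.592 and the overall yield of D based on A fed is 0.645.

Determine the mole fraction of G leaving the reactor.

0.679

Yield of D: 2ξ₁ / 568.1 = 0.645 → ξ₁ = 183.2 kmol.
Conversion of A: 1ξ₁ + 1ξ₂ = 0.592 × 568.1 = 336.3 → ξ₂ = 153.1 kmol.
Outlet amounts (n = n₀ + Σ ν·ξ):
  A: 568.1 − 1(183.2) − 1(153.1) = 231.8
  G: 2434 − 2(183.2) − 1(153.1) = 1914
  D: 0 + 2(183.2) = 366.4
  B: 0 + 2(153.1) = 306.2
Total out = 2819 kmol; y_G = 1914 / 2819 = 0.6792.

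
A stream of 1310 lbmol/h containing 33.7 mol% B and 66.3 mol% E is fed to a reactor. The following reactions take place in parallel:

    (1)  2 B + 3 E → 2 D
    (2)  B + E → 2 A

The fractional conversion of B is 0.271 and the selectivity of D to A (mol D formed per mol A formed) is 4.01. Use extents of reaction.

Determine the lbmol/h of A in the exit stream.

Conversion of B: B consumed = 0.271 × 441.5 = 119.6 lbmol/h = 2ξ₁ + 1ξ₂.
Selectivity: 2ξ₁ / (2ξ₂) = 4.01 → ξ₁ = 4.01 ξ₂.
Substitute: (2·4.01 + 1) ξ₂ = 119.6 → ξ₂ = 13.26 lbmol/h, ξ₁ = 53.19 lbmol/h.
Outlet amounts (n = n₀ + Σ ν·ξ):
  B: 441.5 − 2(53.19) − 1(13.26) = 321.8
  E: 868.5 − 3(53.19) − 1(13.26) = 695.7
  D: 0 + 2(53.19) = 106.4
  A: 0 + 2(13.26) = 26.53

26.5 lbmol/h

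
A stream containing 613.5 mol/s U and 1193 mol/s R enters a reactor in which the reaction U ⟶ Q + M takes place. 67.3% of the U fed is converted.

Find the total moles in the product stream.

U reacted = 0.673 × 613.5 = 412.9 mol/s; ν_U = −1, so ξ = 412.9/1 = 412.9 mol/s.
Outlet amounts (n = n₀ + ν ξ):
  U: 613.5 − 1(412.9) = 200.6
  Q: 0 + 1(412.9) = 412.9
  M: 0 + 1(412.9) = 412.9
  R: 1193 (inert)
Total out = 200.6 + 412.9 + 412.9 + 1193 = 2219 mol/s.

2220 mol/s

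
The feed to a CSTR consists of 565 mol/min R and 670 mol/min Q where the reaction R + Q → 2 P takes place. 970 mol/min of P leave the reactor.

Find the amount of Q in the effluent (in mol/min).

For P: n = n₀ + 2ξ → 970 = 0 + 2ξ, giving ξ = 485 mol/min.
Outlet amounts (n = n₀ + ν ξ):
  R: 565 − 1(485) = 80
  Q: 670 − 1(485) = 185
  P: 0 + 2(485) = 970

185 mol/min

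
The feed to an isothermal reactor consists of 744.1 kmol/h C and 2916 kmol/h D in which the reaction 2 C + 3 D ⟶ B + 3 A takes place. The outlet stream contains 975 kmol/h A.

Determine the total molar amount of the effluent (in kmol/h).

3340 kmol/h

For A: n = n₀ + 3ξ → 975 = 0 + 3ξ, giving ξ = 325 kmol/h.
Outlet amounts (n = n₀ + ν ξ):
  C: 744.1 − 2(325) = 94.1
  D: 2916 − 3(325) = 1941
  B: 0 + 1(325) = 325
  A: 0 + 3(325) = 975
Total out = 94.1 + 1941 + 325 + 975 = 3335 kmol/h.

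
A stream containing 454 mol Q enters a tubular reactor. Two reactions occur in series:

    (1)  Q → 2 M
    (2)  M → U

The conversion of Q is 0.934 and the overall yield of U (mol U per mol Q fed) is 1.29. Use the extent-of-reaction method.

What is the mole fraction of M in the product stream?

0.299

Conversion of Q: Q consumed = 1ξ₁ = 0.934 × 454 → ξ₁ = 424 mol.
Yield of U: 1ξ₂ / 454 = 1.29 → ξ₂ = 585.7 mol.
Outlet amounts (n = n₀ + Σ ν·ξ):
  Q: 454 − 1(424) = 29.96
  M: 0 + 2(424) − 1(585.7) = 262.4
  U: 0 + 1(585.7) = 585.7
Total out = 878 mol; y_M = 262.4 / 878 = 0.2989.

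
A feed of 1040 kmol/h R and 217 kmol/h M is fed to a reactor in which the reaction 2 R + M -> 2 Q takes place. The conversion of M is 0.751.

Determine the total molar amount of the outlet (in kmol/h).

M reacted = 0.751 × 217 = 163 kmol/h; ν_M = −1, so ξ = 163/1 = 163 kmol/h.
Outlet amounts (n = n₀ + ν ξ):
  R: 1040 − 2(163) = 714.1
  M: 217 − 1(163) = 54.03
  Q: 0 + 2(163) = 325.9
Total out = 714.1 + 54.03 + 325.9 = 1094 kmol/h.

1090 kmol/h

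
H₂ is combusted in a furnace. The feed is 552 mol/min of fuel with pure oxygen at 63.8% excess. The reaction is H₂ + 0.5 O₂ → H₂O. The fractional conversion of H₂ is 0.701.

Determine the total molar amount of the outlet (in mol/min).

811 mol/min

Stoichiometric O₂ = 0.5 × 552 = 276 mol/min; O₂ fed = 276 × 1.638 = 452.1 mol/min.
Fuel reacted = 0.701 × 552 → ξ = 387 mol/min.
Outlet (n = n₀ + ν ξ):
  H₂: 552 − 1(387) = 165
  O₂: 452.1 − 0.5(387) = 258.6
  H₂O: 0 + 1(387) = 387
Total out = 165 + 258.6 + 387 = 810.6 mol/min.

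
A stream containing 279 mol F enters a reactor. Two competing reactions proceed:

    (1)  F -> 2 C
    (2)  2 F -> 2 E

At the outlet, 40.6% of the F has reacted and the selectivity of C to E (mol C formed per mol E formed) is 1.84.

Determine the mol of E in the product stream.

59 mol

Conversion of F: F consumed = 0.406 × 279 = 113.3 mol = 1ξ₁ + 2ξ₂.
Selectivity: 2ξ₁ / (2ξ₂) = 1.84 → ξ₁ = 1.84 ξ₂.
Substitute: (1·1.84 + 2) ξ₂ = 113.3 → ξ₂ = 29.5 mol, ξ₁ = 54.28 mol.
Outlet amounts (n = n₀ + Σ ν·ξ):
  F: 279 − 1(54.28) − 2(29.5) = 165.7
  C: 0 + 2(54.28) = 108.6
  E: 0 + 2(29.5) = 59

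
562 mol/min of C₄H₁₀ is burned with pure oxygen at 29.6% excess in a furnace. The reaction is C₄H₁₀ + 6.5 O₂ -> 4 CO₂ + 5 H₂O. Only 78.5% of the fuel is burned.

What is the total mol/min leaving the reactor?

5960 mol/min

Stoichiometric O₂ = 6.5 × 562 = 3653 mol/min; O₂ fed = 3653 × 1.296 = 4734 mol/min.
Fuel reacted = 0.785 × 562 → ξ = 441.2 mol/min.
Outlet (n = n₀ + ν ξ):
  C₄H₁₀: 562 − 1(441.2) = 120.8
  O₂: 4734 − 6.5(441.2) = 1867
  CO₂: 0 + 4(441.2) = 1765
  H₂O: 0 + 5(441.2) = 2206
Total out = 120.8 + 1867 + 1765 + 2206 = 5958 mol/min.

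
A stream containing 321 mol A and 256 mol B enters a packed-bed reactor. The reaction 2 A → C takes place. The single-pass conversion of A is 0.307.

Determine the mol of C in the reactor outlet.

49.3 mol

A reacted = 0.307 × 321 = 98.55 mol; ν_A = −2, so ξ = 98.55/2 = 49.27 mol.
Outlet amounts (n = n₀ + ν ξ):
  A: 321 − 2(49.27) = 222.5
  C: 0 + 1(49.27) = 49.27
  B: 256 (inert)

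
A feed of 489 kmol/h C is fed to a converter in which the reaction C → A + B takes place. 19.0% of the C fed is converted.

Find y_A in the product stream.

C reacted = 0.19 × 489 = 92.91 kmol/h; ν_C = −1, so ξ = 92.91/1 = 92.91 kmol/h.
Outlet amounts (n = n₀ + ν ξ):
  C: 489 − 1(92.91) = 396.1
  A: 0 + 1(92.91) = 92.91
  B: 0 + 1(92.91) = 92.91
Total out = 581.9 kmol/h; y_A = 92.91 / 581.9 = 0.1597.

0.16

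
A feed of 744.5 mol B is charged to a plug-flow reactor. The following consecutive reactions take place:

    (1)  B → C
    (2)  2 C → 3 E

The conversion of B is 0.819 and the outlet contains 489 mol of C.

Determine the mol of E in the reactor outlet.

Conversion of B: B consumed = 1ξ₁ = 0.819 × 744.5 → ξ₁ = 609.7 mol.
C balance: n_C = 0 + 1ξ₁ − 2ξ₂ = 489 → ξ₂ = (1·609.7 − 489)/2 = 60.37 mol.
Outlet amounts (n = n₀ + Σ ν·ξ):
  B: 744.5 − 1(609.7) = 134.8
  C: 0 + 1(609.7) − 2(60.37) = 489
  E: 0 + 3(60.37) = 181.1

181 mol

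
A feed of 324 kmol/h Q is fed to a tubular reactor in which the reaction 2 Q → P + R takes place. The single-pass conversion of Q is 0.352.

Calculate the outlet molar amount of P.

Q reacted = 0.352 × 324 = 114 kmol/h; ν_Q = −2, so ξ = 114/2 = 57.02 kmol/h.
Outlet amounts (n = n₀ + ν ξ):
  Q: 324 − 2(57.02) = 210
  P: 0 + 1(57.02) = 57.02
  R: 0 + 1(57.02) = 57.02

57 kmol/h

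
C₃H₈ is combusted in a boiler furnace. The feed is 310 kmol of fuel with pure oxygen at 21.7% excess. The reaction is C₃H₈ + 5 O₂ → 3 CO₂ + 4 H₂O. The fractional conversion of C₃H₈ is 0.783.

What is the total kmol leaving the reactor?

2440 kmol

Stoichiometric O₂ = 5 × 310 = 1550 kmol; O₂ fed = 1550 × 1.217 = 1886 kmol.
Fuel reacted = 0.783 × 310 → ξ = 242.7 kmol.
Outlet (n = n₀ + ν ξ):
  C₃H₈: 310 − 1(242.7) = 67.27
  O₂: 1886 − 5(242.7) = 672.7
  CO₂: 0 + 3(242.7) = 728.2
  H₂O: 0 + 4(242.7) = 970.9
Total out = 67.27 + 672.7 + 728.2 + 970.9 = 2439 kmol.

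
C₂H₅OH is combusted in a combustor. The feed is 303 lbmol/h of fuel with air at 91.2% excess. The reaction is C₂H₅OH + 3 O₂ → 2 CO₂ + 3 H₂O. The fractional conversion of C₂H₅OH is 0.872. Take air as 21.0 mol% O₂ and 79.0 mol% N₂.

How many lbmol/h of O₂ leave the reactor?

Stoichiometric O₂ = 3 × 303 = 909 lbmol/h; O₂ fed = 909 × 1.912 = 1738 lbmol/h.
N₂ fed = 1738 × 79/21 = 6538 lbmol/h.
Fuel reacted = 0.872 × 303 → ξ = 264.2 lbmol/h.
Outlet (n = n₀ + ν ξ):
  C₂H₅OH: 303 − 1(264.2) = 38.78
  O₂: 1738 − 3(264.2) = 945.4
  N₂: 6538 (inert)
  CO₂: 0 + 2(264.2) = 528.4
  H₂O: 0 + 3(264.2) = 792.6

945 lbmol/h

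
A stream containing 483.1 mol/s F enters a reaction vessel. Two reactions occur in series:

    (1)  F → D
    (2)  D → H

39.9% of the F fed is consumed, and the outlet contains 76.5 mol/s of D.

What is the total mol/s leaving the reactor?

483 mol/s

Conversion of F: F consumed = 1ξ₁ = 0.399 × 483.1 → ξ₁ = 192.8 mol/s.
D balance: n_D = 0 + 1ξ₁ − 1ξ₂ = 76.5 → ξ₂ = (1·192.8 − 76.5)/1 = 116.3 mol/s.
Outlet amounts (n = n₀ + Σ ν·ξ):
  F: 483.1 − 1(192.8) = 290.3
  D: 0 + 1(192.8) − 1(116.3) = 76.5
  H: 0 + 1(116.3) = 116.3
Total out = 290.3 + 76.5 + 116.3 = 483.1 mol/s.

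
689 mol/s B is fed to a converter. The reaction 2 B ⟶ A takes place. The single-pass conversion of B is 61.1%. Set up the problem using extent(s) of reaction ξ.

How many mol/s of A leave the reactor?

210 mol/s

B reacted = 0.611 × 689 = 421 mol/s; ν_B = −2, so ξ = 421/2 = 210.5 mol/s.
Outlet amounts (n = n₀ + ν ξ):
  B: 689 − 2(210.5) = 268
  A: 0 + 1(210.5) = 210.5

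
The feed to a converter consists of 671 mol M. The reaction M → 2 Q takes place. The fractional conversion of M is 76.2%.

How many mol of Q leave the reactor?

1020 mol

M reacted = 0.762 × 671 = 511.3 mol; ν_M = −1, so ξ = 511.3/1 = 511.3 mol.
Outlet amounts (n = n₀ + ν ξ):
  M: 671 − 1(511.3) = 159.7
  Q: 0 + 2(511.3) = 1023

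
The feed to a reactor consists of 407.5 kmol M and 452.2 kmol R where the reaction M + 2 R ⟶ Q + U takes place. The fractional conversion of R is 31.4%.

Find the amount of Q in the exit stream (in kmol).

71 kmol

R reacted = 0.314 × 452.2 = 142 kmol; ν_R = −2, so ξ = 142/2 = 71 kmol.
Outlet amounts (n = n₀ + ν ξ):
  M: 407.5 − 1(71) = 336.5
  R: 452.2 − 2(71) = 310.2
  Q: 0 + 1(71) = 71
  U: 0 + 1(71) = 71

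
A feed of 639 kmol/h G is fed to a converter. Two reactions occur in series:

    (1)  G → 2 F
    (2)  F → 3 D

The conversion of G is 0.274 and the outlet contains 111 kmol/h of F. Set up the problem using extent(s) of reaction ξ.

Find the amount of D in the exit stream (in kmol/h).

718 kmol/h

Conversion of G: G consumed = 1ξ₁ = 0.274 × 639 → ξ₁ = 175.1 kmol/h.
F balance: n_F = 0 + 2ξ₁ − 1ξ₂ = 111 → ξ₂ = (2·175.1 − 111)/1 = 239.2 kmol/h.
Outlet amounts (n = n₀ + Σ ν·ξ):
  G: 639 − 1(175.1) = 463.9
  F: 0 + 2(175.1) − 1(239.2) = 111
  D: 0 + 3(239.2) = 717.5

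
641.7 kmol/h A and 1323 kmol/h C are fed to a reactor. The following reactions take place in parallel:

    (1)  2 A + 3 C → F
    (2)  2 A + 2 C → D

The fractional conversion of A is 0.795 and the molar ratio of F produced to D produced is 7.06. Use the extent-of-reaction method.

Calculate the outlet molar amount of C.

589 kmol/h

Conversion of A: A consumed = 0.795 × 641.7 = 510.2 kmol/h = 2ξ₁ + 2ξ₂.
Selectivity: 1ξ₁ / (1ξ₂) = 7.06 → ξ₁ = 7.06 ξ₂.
Substitute: (2·7.06 + 2) ξ₂ = 510.2 → ξ₂ = 31.65 kmol/h, ξ₁ = 223.4 kmol/h.
Outlet amounts (n = n₀ + Σ ν·ξ):
  A: 641.7 − 2(223.4) − 2(31.65) = 131.5
  C: 1323 − 3(223.4) − 2(31.65) = 589.4
  F: 0 + 1(223.4) = 223.4
  D: 0 + 1(31.65) = 31.65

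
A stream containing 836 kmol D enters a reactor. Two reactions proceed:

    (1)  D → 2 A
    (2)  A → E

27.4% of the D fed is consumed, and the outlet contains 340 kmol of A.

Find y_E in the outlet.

0.111

Conversion of D: D consumed = 1ξ₁ = 0.274 × 836 → ξ₁ = 229.1 kmol.
A balance: n_A = 0 + 2ξ₁ − 1ξ₂ = 340 → ξ₂ = (2·229.1 − 340)/1 = 118.1 kmol.
Outlet amounts (n = n₀ + Σ ν·ξ):
  D: 836 − 1(229.1) = 606.9
  A: 0 + 2(229.1) − 1(118.1) = 340
  E: 0 + 1(118.1) = 118.1
Total out = 1065 kmol; y_E = 118.1 / 1065 = 0.1109.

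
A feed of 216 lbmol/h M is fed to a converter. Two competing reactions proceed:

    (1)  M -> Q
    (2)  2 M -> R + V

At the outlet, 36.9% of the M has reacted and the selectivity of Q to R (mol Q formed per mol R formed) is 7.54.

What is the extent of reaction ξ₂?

ξ₂ = 8.35 lbmol/h

Conversion of M: M consumed = 0.369 × 216 = 79.7 lbmol/h = 1ξ₁ + 2ξ₂.
Selectivity: 1ξ₁ / (1ξ₂) = 7.54 → ξ₁ = 7.54 ξ₂.
Substitute: (1·7.54 + 2) ξ₂ = 79.7 → ξ₂ = 8.355 lbmol/h, ξ₁ = 62.99 lbmol/h.
Outlet amounts (n = n₀ + Σ ν·ξ):
  M: 216 − 1(62.99) − 2(8.355) = 136.3
  Q: 0 + 1(62.99) = 62.99
  R: 0 + 1(8.355) = 8.355
  V: 0 + 1(8.355) = 8.355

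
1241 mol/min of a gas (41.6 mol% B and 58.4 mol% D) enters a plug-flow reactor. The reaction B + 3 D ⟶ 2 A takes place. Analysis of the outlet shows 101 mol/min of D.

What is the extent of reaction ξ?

ξ = 208 mol/min

For D: n = n₀ − 3ξ → 101 = 724.7 − 3ξ, giving ξ = 207.9 mol/min.
Outlet amounts (n = n₀ + ν ξ):
  B: 516.3 − 1(207.9) = 308.3
  D: 724.7 − 3(207.9) = 101
  A: 0 + 2(207.9) = 415.8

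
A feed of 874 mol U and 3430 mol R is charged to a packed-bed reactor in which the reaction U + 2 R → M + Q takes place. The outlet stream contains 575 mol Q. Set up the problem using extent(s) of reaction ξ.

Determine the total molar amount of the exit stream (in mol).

For Q: n = n₀ + 1ξ → 575 = 0 + 1ξ, giving ξ = 575 mol.
Outlet amounts (n = n₀ + ν ξ):
  U: 874 − 1(575) = 299
  R: 3430 − 2(575) = 2280
  M: 0 + 1(575) = 575
  Q: 0 + 1(575) = 575
Total out = 299 + 2280 + 575 + 575 = 3729 mol.

3730 mol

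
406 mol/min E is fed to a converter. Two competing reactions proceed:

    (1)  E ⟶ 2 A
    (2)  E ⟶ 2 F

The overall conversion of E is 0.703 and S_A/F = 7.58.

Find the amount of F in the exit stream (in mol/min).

Conversion of E: E consumed = 0.703 × 406 = 285.4 mol/min = 1ξ₁ + 1ξ₂.
Selectivity: 2ξ₁ / (2ξ₂) = 7.58 → ξ₁ = 7.58 ξ₂.
Substitute: (1·7.58 + 1) ξ₂ = 285.4 → ξ₂ = 33.27 mol/min, ξ₁ = 252.2 mol/min.
Outlet amounts (n = n₀ + Σ ν·ξ):
  E: 406 − 1(252.2) − 1(33.27) = 120.6
  A: 0 + 2(252.2) = 504.3
  F: 0 + 2(33.27) = 66.53

66.5 mol/min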